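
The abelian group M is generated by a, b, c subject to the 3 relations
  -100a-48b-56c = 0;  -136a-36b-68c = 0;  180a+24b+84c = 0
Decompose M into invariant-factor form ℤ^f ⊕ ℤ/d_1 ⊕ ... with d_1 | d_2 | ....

Answer: M ≅ ℤ/4 ⊕ ℤ/12 ⊕ ℤ/36

Derivation:
rank_ℚ(R)=3; free=3−3=0
SNF(R) diag = [4, 12, 36] → torsion [4, 12, 36]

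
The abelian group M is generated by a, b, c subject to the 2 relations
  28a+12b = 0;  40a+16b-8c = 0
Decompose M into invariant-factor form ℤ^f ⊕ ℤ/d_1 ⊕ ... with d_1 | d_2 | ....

Answer: M ≅ ℤ^1 ⊕ ℤ/4 ⊕ ℤ/8

Derivation:
rank_ℚ(R)=2; free=3−2=1
SNF(R) diag = [4, 8] → torsion [4, 8]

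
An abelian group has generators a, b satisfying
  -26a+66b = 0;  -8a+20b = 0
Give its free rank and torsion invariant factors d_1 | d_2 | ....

rank_ℚ(R)=2; free=2−2=0
SNF(R) diag = [2, 4] → torsion [2, 4]

Answer: M ≅ ℤ/2 ⊕ ℤ/4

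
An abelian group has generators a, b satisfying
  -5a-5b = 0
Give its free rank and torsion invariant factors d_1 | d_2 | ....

rank_ℚ(R)=1; free=2−1=1
SNF(R) diag = [5] → torsion [5]

Answer: M ≅ ℤ^1 ⊕ ℤ/5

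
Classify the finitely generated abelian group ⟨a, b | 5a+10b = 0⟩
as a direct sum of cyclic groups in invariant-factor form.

rank_ℚ(R)=1; free=2−1=1
SNF(R) diag = [5] → torsion [5]

Answer: M ≅ ℤ^1 ⊕ ℤ/5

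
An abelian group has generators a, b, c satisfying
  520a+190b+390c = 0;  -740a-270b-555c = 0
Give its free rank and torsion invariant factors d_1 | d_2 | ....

rank_ℚ(R)=2; free=3−2=1
SNF(R) diag = [5, 10] → torsion [5, 10]

Answer: M ≅ ℤ^1 ⊕ ℤ/5 ⊕ ℤ/10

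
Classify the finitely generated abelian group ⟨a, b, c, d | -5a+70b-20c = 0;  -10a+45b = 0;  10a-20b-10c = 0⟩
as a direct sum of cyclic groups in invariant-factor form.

rank_ℚ(R)=3; free=4−3=1
SNF(R) diag = [5, 5, 10] → torsion [5, 5, 10]

Answer: M ≅ ℤ^1 ⊕ ℤ/5 ⊕ ℤ/5 ⊕ ℤ/10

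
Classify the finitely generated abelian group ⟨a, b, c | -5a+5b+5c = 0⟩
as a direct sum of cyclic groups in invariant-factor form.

Answer: M ≅ ℤ^2 ⊕ ℤ/5

Derivation:
rank_ℚ(R)=1; free=3−1=2
SNF(R) diag = [5] → torsion [5]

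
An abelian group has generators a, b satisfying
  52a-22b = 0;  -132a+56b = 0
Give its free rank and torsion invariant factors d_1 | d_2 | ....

rank_ℚ(R)=2; free=2−2=0
SNF(R) diag = [2, 4] → torsion [2, 4]

Answer: M ≅ ℤ/2 ⊕ ℤ/4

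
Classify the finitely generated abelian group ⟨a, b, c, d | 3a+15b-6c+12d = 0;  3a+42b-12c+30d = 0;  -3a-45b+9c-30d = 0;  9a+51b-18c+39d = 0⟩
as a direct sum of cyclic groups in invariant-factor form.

Answer: M ≅ ℤ/3 ⊕ ℤ/3 ⊕ ℤ/3 ⊕ ℤ/3

Derivation:
rank_ℚ(R)=4; free=4−4=0
SNF(R) diag = [3, 3, 3, 3] → torsion [3, 3, 3, 3]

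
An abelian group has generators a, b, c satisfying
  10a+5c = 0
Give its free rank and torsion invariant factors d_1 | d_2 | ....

rank_ℚ(R)=1; free=3−1=2
SNF(R) diag = [5] → torsion [5]

Answer: M ≅ ℤ^2 ⊕ ℤ/5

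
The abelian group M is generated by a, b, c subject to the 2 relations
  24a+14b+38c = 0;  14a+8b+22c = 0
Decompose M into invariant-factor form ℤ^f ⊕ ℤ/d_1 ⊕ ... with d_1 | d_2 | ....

rank_ℚ(R)=2; free=3−2=1
SNF(R) diag = [2, 2] → torsion [2, 2]

Answer: M ≅ ℤ^1 ⊕ ℤ/2 ⊕ ℤ/2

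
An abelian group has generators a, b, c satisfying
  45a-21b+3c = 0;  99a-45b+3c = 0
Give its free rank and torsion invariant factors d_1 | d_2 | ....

Answer: M ≅ ℤ^1 ⊕ ℤ/3 ⊕ ℤ/6

Derivation:
rank_ℚ(R)=2; free=3−2=1
SNF(R) diag = [3, 6] → torsion [3, 6]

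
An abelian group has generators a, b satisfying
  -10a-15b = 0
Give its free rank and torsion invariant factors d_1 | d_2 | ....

rank_ℚ(R)=1; free=2−1=1
SNF(R) diag = [5] → torsion [5]

Answer: M ≅ ℤ^1 ⊕ ℤ/5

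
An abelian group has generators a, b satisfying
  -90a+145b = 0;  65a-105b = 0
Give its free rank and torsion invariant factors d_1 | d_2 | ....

Answer: M ≅ ℤ/5 ⊕ ℤ/5

Derivation:
rank_ℚ(R)=2; free=2−2=0
SNF(R) diag = [5, 5] → torsion [5, 5]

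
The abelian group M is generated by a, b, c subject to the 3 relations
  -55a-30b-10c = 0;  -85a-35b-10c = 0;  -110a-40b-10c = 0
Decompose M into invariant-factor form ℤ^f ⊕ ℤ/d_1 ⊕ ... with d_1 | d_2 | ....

Answer: M ≅ ℤ/5 ⊕ ℤ/5 ⊕ ℤ/10

Derivation:
rank_ℚ(R)=3; free=3−3=0
SNF(R) diag = [5, 5, 10] → torsion [5, 5, 10]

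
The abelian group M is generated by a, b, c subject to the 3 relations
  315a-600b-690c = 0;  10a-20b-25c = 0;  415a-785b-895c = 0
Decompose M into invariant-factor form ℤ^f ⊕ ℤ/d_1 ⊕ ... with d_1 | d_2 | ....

Answer: M ≅ ℤ/5 ⊕ ℤ/15 ⊕ ℤ/15

Derivation:
rank_ℚ(R)=3; free=3−3=0
SNF(R) diag = [5, 15, 15] → torsion [5, 15, 15]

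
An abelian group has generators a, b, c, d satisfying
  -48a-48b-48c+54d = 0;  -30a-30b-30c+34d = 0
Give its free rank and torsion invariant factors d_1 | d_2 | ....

Answer: M ≅ ℤ^2 ⊕ ℤ/2 ⊕ ℤ/6

Derivation:
rank_ℚ(R)=2; free=4−2=2
SNF(R) diag = [2, 6] → torsion [2, 6]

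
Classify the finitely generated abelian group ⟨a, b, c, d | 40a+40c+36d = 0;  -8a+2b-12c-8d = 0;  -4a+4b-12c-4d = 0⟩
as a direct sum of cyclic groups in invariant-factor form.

Answer: M ≅ ℤ^1 ⊕ ℤ/2 ⊕ ℤ/4 ⊕ ℤ/12

Derivation:
rank_ℚ(R)=3; free=4−3=1
SNF(R) diag = [2, 4, 12] → torsion [2, 4, 12]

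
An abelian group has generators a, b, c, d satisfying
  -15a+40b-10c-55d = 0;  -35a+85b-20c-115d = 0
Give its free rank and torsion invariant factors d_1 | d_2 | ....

rank_ℚ(R)=2; free=4−2=2
SNF(R) diag = [5, 5] → torsion [5, 5]

Answer: M ≅ ℤ^2 ⊕ ℤ/5 ⊕ ℤ/5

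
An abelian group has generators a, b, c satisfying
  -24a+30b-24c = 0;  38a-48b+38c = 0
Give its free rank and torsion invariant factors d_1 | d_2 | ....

rank_ℚ(R)=2; free=3−2=1
SNF(R) diag = [2, 6] → torsion [2, 6]

Answer: M ≅ ℤ^1 ⊕ ℤ/2 ⊕ ℤ/6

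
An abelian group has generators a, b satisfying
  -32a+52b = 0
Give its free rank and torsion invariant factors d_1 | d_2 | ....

rank_ℚ(R)=1; free=2−1=1
SNF(R) diag = [4] → torsion [4]

Answer: M ≅ ℤ^1 ⊕ ℤ/4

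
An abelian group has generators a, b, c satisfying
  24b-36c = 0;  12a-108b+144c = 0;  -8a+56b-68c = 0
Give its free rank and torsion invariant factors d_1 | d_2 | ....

Answer: M ≅ ℤ/4 ⊕ ℤ/12 ⊕ ℤ/24

Derivation:
rank_ℚ(R)=3; free=3−3=0
SNF(R) diag = [4, 12, 24] → torsion [4, 12, 24]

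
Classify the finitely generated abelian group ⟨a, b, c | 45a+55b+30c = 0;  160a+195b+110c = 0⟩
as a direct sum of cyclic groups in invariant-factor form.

rank_ℚ(R)=2; free=3−2=1
SNF(R) diag = [5, 5] → torsion [5, 5]

Answer: M ≅ ℤ^1 ⊕ ℤ/5 ⊕ ℤ/5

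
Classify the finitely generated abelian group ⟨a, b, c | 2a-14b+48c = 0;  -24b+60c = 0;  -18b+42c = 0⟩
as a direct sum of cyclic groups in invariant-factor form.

Answer: M ≅ ℤ/2 ⊕ ℤ/6 ⊕ ℤ/12

Derivation:
rank_ℚ(R)=3; free=3−3=0
SNF(R) diag = [2, 6, 12] → torsion [2, 6, 12]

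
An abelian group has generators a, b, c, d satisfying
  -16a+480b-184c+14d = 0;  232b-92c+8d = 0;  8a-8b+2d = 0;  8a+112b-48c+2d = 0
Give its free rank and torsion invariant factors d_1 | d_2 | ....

Answer: M ≅ ℤ/2 ⊕ ℤ/4 ⊕ ℤ/8 ⊕ ℤ/24

Derivation:
rank_ℚ(R)=4; free=4−4=0
SNF(R) diag = [2, 4, 8, 24] → torsion [2, 4, 8, 24]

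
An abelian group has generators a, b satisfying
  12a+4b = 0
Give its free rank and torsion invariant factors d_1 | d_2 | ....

rank_ℚ(R)=1; free=2−1=1
SNF(R) diag = [4] → torsion [4]

Answer: M ≅ ℤ^1 ⊕ ℤ/4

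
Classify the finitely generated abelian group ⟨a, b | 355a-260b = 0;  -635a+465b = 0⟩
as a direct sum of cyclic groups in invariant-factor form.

rank_ℚ(R)=2; free=2−2=0
SNF(R) diag = [5, 5] → torsion [5, 5]

Answer: M ≅ ℤ/5 ⊕ ℤ/5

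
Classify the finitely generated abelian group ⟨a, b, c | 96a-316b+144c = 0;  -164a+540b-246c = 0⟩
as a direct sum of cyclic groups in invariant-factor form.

Answer: M ≅ ℤ^1 ⊕ ℤ/2 ⊕ ℤ/4

Derivation:
rank_ℚ(R)=2; free=3−2=1
SNF(R) diag = [2, 4] → torsion [2, 4]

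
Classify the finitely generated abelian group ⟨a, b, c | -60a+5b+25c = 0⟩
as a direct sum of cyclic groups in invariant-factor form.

rank_ℚ(R)=1; free=3−1=2
SNF(R) diag = [5] → torsion [5]

Answer: M ≅ ℤ^2 ⊕ ℤ/5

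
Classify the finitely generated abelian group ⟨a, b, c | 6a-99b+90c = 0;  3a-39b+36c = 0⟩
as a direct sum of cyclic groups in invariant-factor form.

Answer: M ≅ ℤ^1 ⊕ ℤ/3 ⊕ ℤ/3

Derivation:
rank_ℚ(R)=2; free=3−2=1
SNF(R) diag = [3, 3] → torsion [3, 3]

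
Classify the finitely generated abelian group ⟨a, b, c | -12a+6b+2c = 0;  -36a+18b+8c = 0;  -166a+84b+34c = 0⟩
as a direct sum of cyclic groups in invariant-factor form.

rank_ℚ(R)=3; free=3−3=0
SNF(R) diag = [2, 2, 6] → torsion [2, 2, 6]

Answer: M ≅ ℤ/2 ⊕ ℤ/2 ⊕ ℤ/6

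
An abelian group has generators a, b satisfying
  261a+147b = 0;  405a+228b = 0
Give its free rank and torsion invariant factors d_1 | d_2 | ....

Answer: M ≅ ℤ/3 ⊕ ℤ/9

Derivation:
rank_ℚ(R)=2; free=2−2=0
SNF(R) diag = [3, 9] → torsion [3, 9]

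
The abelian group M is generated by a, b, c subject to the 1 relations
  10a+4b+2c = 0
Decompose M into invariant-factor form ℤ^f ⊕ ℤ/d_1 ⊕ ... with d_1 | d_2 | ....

rank_ℚ(R)=1; free=3−1=2
SNF(R) diag = [2] → torsion [2]

Answer: M ≅ ℤ^2 ⊕ ℤ/2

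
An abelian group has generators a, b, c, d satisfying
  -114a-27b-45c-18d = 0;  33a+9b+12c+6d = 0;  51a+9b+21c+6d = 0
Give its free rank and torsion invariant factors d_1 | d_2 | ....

Answer: M ≅ ℤ^1 ⊕ ℤ/3 ⊕ ℤ/3 ⊕ ℤ/9

Derivation:
rank_ℚ(R)=3; free=4−3=1
SNF(R) diag = [3, 3, 9] → torsion [3, 3, 9]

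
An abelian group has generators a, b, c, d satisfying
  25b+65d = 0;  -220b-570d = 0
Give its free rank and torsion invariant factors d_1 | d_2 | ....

Answer: M ≅ ℤ^2 ⊕ ℤ/5 ⊕ ℤ/10

Derivation:
rank_ℚ(R)=2; free=4−2=2
SNF(R) diag = [5, 10] → torsion [5, 10]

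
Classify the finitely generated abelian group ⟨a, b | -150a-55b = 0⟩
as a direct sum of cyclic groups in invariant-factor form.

rank_ℚ(R)=1; free=2−1=1
SNF(R) diag = [5] → torsion [5]

Answer: M ≅ ℤ^1 ⊕ ℤ/5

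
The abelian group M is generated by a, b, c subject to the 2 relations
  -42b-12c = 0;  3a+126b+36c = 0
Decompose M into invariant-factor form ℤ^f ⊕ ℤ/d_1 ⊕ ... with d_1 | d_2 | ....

rank_ℚ(R)=2; free=3−2=1
SNF(R) diag = [3, 6] → torsion [3, 6]

Answer: M ≅ ℤ^1 ⊕ ℤ/3 ⊕ ℤ/6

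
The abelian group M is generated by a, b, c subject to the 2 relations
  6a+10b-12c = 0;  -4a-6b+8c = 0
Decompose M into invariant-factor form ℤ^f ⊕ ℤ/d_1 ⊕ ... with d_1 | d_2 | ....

Answer: M ≅ ℤ^1 ⊕ ℤ/2 ⊕ ℤ/2

Derivation:
rank_ℚ(R)=2; free=3−2=1
SNF(R) diag = [2, 2] → torsion [2, 2]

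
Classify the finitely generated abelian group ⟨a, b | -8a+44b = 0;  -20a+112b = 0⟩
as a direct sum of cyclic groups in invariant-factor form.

rank_ℚ(R)=2; free=2−2=0
SNF(R) diag = [4, 4] → torsion [4, 4]

Answer: M ≅ ℤ/4 ⊕ ℤ/4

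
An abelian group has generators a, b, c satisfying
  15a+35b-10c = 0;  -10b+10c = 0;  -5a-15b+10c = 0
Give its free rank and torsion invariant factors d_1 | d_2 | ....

rank_ℚ(R)=3; free=3−3=0
SNF(R) diag = [5, 10, 10] → torsion [5, 10, 10]

Answer: M ≅ ℤ/5 ⊕ ℤ/10 ⊕ ℤ/10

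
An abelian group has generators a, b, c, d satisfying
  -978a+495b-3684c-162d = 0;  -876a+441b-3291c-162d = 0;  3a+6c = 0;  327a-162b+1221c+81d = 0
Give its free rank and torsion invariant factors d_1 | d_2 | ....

rank_ℚ(R)=4; free=4−4=0
SNF(R) diag = [3, 9, 27, 81] → torsion [3, 9, 27, 81]

Answer: M ≅ ℤ/3 ⊕ ℤ/9 ⊕ ℤ/27 ⊕ ℤ/81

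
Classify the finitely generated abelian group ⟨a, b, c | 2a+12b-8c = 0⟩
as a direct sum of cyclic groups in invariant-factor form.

Answer: M ≅ ℤ^2 ⊕ ℤ/2

Derivation:
rank_ℚ(R)=1; free=3−1=2
SNF(R) diag = [2] → torsion [2]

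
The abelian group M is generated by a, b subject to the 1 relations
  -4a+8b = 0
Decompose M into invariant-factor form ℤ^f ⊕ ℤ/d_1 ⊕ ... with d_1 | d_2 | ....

Answer: M ≅ ℤ^1 ⊕ ℤ/4

Derivation:
rank_ℚ(R)=1; free=2−1=1
SNF(R) diag = [4] → torsion [4]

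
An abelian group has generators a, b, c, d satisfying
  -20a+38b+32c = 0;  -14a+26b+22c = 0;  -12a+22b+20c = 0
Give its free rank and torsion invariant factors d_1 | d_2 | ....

Answer: M ≅ ℤ^1 ⊕ ℤ/2 ⊕ ℤ/2 ⊕ ℤ/4

Derivation:
rank_ℚ(R)=3; free=4−3=1
SNF(R) diag = [2, 2, 4] → torsion [2, 2, 4]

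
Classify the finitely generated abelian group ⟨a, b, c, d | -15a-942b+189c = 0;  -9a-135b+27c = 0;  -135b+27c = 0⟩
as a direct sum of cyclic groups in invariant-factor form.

Answer: M ≅ ℤ^1 ⊕ ℤ/3 ⊕ ℤ/9 ⊕ ℤ/27

Derivation:
rank_ℚ(R)=3; free=4−3=1
SNF(R) diag = [3, 9, 27] → torsion [3, 9, 27]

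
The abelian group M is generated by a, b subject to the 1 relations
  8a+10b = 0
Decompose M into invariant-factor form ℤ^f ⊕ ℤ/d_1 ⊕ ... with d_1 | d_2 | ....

rank_ℚ(R)=1; free=2−1=1
SNF(R) diag = [2] → torsion [2]

Answer: M ≅ ℤ^1 ⊕ ℤ/2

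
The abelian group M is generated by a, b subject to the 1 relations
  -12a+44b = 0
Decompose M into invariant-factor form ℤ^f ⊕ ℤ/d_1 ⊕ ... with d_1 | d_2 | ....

rank_ℚ(R)=1; free=2−1=1
SNF(R) diag = [4] → torsion [4]

Answer: M ≅ ℤ^1 ⊕ ℤ/4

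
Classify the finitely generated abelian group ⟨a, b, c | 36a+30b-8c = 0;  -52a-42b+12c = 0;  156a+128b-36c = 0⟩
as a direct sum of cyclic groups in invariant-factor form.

rank_ℚ(R)=3; free=3−3=0
SNF(R) diag = [2, 4, 4] → torsion [2, 4, 4]

Answer: M ≅ ℤ/2 ⊕ ℤ/4 ⊕ ℤ/4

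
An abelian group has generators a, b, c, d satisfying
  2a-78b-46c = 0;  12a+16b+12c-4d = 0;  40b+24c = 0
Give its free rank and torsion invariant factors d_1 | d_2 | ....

rank_ℚ(R)=3; free=4−3=1
SNF(R) diag = [2, 4, 8] → torsion [2, 4, 8]

Answer: M ≅ ℤ^1 ⊕ ℤ/2 ⊕ ℤ/4 ⊕ ℤ/8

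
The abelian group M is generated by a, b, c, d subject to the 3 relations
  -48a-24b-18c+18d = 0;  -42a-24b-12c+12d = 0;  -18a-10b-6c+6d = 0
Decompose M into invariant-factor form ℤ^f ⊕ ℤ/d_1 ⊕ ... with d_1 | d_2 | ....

Answer: M ≅ ℤ^1 ⊕ ℤ/2 ⊕ ℤ/6 ⊕ ℤ/6

Derivation:
rank_ℚ(R)=3; free=4−3=1
SNF(R) diag = [2, 6, 6] → torsion [2, 6, 6]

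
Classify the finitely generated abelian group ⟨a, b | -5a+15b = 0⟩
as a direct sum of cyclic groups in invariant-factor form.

Answer: M ≅ ℤ^1 ⊕ ℤ/5

Derivation:
rank_ℚ(R)=1; free=2−1=1
SNF(R) diag = [5] → torsion [5]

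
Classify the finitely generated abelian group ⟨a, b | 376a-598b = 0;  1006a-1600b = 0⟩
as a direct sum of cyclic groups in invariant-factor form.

rank_ℚ(R)=2; free=2−2=0
SNF(R) diag = [2, 6] → torsion [2, 6]

Answer: M ≅ ℤ/2 ⊕ ℤ/6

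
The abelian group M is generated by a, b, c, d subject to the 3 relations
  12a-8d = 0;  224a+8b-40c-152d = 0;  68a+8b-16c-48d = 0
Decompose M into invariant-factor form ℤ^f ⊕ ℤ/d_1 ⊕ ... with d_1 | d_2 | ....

Answer: M ≅ ℤ^1 ⊕ ℤ/4 ⊕ ℤ/8 ⊕ ℤ/24

Derivation:
rank_ℚ(R)=3; free=4−3=1
SNF(R) diag = [4, 8, 24] → torsion [4, 8, 24]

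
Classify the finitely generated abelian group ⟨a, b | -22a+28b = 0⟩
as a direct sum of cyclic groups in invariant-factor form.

rank_ℚ(R)=1; free=2−1=1
SNF(R) diag = [2] → torsion [2]

Answer: M ≅ ℤ^1 ⊕ ℤ/2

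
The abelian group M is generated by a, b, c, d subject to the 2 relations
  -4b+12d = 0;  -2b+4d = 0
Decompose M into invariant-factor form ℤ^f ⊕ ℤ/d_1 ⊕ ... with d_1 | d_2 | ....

rank_ℚ(R)=2; free=4−2=2
SNF(R) diag = [2, 4] → torsion [2, 4]

Answer: M ≅ ℤ^2 ⊕ ℤ/2 ⊕ ℤ/4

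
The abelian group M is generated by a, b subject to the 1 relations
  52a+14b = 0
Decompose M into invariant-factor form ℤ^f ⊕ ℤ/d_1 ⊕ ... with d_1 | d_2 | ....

rank_ℚ(R)=1; free=2−1=1
SNF(R) diag = [2] → torsion [2]

Answer: M ≅ ℤ^1 ⊕ ℤ/2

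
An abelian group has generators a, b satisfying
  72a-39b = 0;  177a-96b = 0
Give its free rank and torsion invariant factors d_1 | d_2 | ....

rank_ℚ(R)=2; free=2−2=0
SNF(R) diag = [3, 3] → torsion [3, 3]

Answer: M ≅ ℤ/3 ⊕ ℤ/3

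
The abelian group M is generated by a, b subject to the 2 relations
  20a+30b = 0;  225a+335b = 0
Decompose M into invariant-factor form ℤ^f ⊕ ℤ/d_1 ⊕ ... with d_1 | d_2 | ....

rank_ℚ(R)=2; free=2−2=0
SNF(R) diag = [5, 10] → torsion [5, 10]

Answer: M ≅ ℤ/5 ⊕ ℤ/10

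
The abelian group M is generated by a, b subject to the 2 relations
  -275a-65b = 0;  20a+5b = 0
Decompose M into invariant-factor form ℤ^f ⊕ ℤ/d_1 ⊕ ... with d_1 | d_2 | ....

Answer: M ≅ ℤ/5 ⊕ ℤ/15

Derivation:
rank_ℚ(R)=2; free=2−2=0
SNF(R) diag = [5, 15] → torsion [5, 15]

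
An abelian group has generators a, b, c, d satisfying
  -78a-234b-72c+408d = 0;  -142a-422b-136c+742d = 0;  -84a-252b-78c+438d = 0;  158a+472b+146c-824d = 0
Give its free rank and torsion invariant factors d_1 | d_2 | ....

Answer: M ≅ ℤ/2 ⊕ ℤ/6 ⊕ ℤ/6 ⊕ ℤ/18

Derivation:
rank_ℚ(R)=4; free=4−4=0
SNF(R) diag = [2, 6, 6, 18] → torsion [2, 6, 6, 18]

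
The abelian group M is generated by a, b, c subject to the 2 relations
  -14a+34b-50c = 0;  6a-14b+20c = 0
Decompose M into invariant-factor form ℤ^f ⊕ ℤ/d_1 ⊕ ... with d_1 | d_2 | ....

rank_ℚ(R)=2; free=3−2=1
SNF(R) diag = [2, 2] → torsion [2, 2]

Answer: M ≅ ℤ^1 ⊕ ℤ/2 ⊕ ℤ/2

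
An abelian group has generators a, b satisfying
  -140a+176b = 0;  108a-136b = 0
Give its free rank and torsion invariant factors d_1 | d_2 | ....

rank_ℚ(R)=2; free=2−2=0
SNF(R) diag = [4, 8] → torsion [4, 8]

Answer: M ≅ ℤ/4 ⊕ ℤ/8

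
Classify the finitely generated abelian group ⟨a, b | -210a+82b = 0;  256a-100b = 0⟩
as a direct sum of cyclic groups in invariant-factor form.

Answer: M ≅ ℤ/2 ⊕ ℤ/4

Derivation:
rank_ℚ(R)=2; free=2−2=0
SNF(R) diag = [2, 4] → torsion [2, 4]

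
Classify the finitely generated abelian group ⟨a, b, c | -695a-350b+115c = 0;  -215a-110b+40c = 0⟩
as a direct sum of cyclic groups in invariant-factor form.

rank_ℚ(R)=2; free=3−2=1
SNF(R) diag = [5, 15] → torsion [5, 15]

Answer: M ≅ ℤ^1 ⊕ ℤ/5 ⊕ ℤ/15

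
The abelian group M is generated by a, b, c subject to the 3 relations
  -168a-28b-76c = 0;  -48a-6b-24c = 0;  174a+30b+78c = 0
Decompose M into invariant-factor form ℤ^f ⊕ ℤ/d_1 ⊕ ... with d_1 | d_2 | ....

rank_ℚ(R)=3; free=3−3=0
SNF(R) diag = [2, 6, 12] → torsion [2, 6, 12]

Answer: M ≅ ℤ/2 ⊕ ℤ/6 ⊕ ℤ/12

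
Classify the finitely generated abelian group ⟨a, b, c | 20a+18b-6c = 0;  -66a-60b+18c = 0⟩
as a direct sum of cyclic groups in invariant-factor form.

Answer: M ≅ ℤ^1 ⊕ ℤ/2 ⊕ ℤ/6

Derivation:
rank_ℚ(R)=2; free=3−2=1
SNF(R) diag = [2, 6] → torsion [2, 6]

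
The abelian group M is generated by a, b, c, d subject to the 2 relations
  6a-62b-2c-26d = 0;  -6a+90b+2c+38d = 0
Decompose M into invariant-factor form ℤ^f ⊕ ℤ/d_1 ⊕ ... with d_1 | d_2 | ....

Answer: M ≅ ℤ^2 ⊕ ℤ/2 ⊕ ℤ/4

Derivation:
rank_ℚ(R)=2; free=4−2=2
SNF(R) diag = [2, 4] → torsion [2, 4]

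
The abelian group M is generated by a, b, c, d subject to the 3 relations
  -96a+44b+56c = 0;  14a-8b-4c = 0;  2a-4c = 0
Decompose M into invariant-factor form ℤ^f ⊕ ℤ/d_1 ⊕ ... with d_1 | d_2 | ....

rank_ℚ(R)=3; free=4−3=1
SNF(R) diag = [2, 4, 8] → torsion [2, 4, 8]

Answer: M ≅ ℤ^1 ⊕ ℤ/2 ⊕ ℤ/4 ⊕ ℤ/8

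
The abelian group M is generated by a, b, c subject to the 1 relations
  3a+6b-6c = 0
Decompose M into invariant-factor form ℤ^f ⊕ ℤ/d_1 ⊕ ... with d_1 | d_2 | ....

rank_ℚ(R)=1; free=3−1=2
SNF(R) diag = [3] → torsion [3]

Answer: M ≅ ℤ^2 ⊕ ℤ/3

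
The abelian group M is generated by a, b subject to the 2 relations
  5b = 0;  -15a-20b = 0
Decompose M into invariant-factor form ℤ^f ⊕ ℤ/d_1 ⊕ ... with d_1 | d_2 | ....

rank_ℚ(R)=2; free=2−2=0
SNF(R) diag = [5, 15] → torsion [5, 15]

Answer: M ≅ ℤ/5 ⊕ ℤ/15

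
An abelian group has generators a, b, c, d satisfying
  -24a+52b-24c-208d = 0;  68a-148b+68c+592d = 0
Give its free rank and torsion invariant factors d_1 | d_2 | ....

Answer: M ≅ ℤ^2 ⊕ ℤ/4 ⊕ ℤ/4

Derivation:
rank_ℚ(R)=2; free=4−2=2
SNF(R) diag = [4, 4] → torsion [4, 4]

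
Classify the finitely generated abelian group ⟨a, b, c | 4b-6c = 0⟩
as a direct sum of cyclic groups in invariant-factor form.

Answer: M ≅ ℤ^2 ⊕ ℤ/2

Derivation:
rank_ℚ(R)=1; free=3−1=2
SNF(R) diag = [2] → torsion [2]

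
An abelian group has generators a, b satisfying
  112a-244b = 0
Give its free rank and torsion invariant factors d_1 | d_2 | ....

Answer: M ≅ ℤ^1 ⊕ ℤ/4

Derivation:
rank_ℚ(R)=1; free=2−1=1
SNF(R) diag = [4] → torsion [4]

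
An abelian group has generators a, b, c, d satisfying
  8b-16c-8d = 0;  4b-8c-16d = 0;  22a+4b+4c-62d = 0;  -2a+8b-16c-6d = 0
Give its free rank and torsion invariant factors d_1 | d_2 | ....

Answer: M ≅ ℤ/2 ⊕ ℤ/4 ⊕ ℤ/12 ⊕ ℤ/24

Derivation:
rank_ℚ(R)=4; free=4−4=0
SNF(R) diag = [2, 4, 12, 24] → torsion [2, 4, 12, 24]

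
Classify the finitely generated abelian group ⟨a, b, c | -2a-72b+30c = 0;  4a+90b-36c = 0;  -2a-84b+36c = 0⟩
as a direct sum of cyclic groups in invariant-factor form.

rank_ℚ(R)=3; free=3−3=0
SNF(R) diag = [2, 6, 6] → torsion [2, 6, 6]

Answer: M ≅ ℤ/2 ⊕ ℤ/6 ⊕ ℤ/6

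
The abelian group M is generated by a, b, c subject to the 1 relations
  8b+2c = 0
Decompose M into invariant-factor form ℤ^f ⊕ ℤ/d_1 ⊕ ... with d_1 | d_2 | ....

Answer: M ≅ ℤ^2 ⊕ ℤ/2

Derivation:
rank_ℚ(R)=1; free=3−1=2
SNF(R) diag = [2] → torsion [2]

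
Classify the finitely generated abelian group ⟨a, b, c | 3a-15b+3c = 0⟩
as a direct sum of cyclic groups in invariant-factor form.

Answer: M ≅ ℤ^2 ⊕ ℤ/3

Derivation:
rank_ℚ(R)=1; free=3−1=2
SNF(R) diag = [3] → torsion [3]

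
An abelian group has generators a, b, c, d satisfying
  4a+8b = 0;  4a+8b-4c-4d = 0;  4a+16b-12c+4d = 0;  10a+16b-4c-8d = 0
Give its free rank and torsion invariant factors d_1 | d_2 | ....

Answer: M ≅ ℤ/2 ⊕ ℤ/4 ⊕ ℤ/8 ⊕ ℤ/8

Derivation:
rank_ℚ(R)=4; free=4−4=0
SNF(R) diag = [2, 4, 8, 8] → torsion [2, 4, 8, 8]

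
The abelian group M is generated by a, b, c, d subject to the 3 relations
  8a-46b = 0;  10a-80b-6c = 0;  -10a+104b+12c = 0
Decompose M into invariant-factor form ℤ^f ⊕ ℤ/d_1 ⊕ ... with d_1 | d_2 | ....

Answer: M ≅ ℤ^1 ⊕ ℤ/2 ⊕ ℤ/6 ⊕ ℤ/6

Derivation:
rank_ℚ(R)=3; free=4−3=1
SNF(R) diag = [2, 6, 6] → torsion [2, 6, 6]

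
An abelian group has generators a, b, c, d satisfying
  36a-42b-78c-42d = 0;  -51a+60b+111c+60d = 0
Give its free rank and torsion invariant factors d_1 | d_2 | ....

Answer: M ≅ ℤ^2 ⊕ ℤ/3 ⊕ ℤ/6

Derivation:
rank_ℚ(R)=2; free=4−2=2
SNF(R) diag = [3, 6] → torsion [3, 6]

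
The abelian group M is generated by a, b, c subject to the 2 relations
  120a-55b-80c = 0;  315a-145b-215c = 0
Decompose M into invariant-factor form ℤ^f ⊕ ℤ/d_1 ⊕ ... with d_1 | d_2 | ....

Answer: M ≅ ℤ^1 ⊕ ℤ/5 ⊕ ℤ/15

Derivation:
rank_ℚ(R)=2; free=3−2=1
SNF(R) diag = [5, 15] → torsion [5, 15]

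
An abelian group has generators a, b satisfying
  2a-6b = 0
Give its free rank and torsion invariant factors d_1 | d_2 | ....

rank_ℚ(R)=1; free=2−1=1
SNF(R) diag = [2] → torsion [2]

Answer: M ≅ ℤ^1 ⊕ ℤ/2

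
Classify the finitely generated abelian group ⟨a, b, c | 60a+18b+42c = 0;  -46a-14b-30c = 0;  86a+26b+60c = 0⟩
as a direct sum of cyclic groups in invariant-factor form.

rank_ℚ(R)=3; free=3−3=0
SNF(R) diag = [2, 2, 6] → torsion [2, 2, 6]

Answer: M ≅ ℤ/2 ⊕ ℤ/2 ⊕ ℤ/6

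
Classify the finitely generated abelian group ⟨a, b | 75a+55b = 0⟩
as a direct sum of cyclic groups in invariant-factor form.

rank_ℚ(R)=1; free=2−1=1
SNF(R) diag = [5] → torsion [5]

Answer: M ≅ ℤ^1 ⊕ ℤ/5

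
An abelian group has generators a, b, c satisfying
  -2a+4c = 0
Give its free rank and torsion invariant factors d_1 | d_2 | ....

rank_ℚ(R)=1; free=3−1=2
SNF(R) diag = [2] → torsion [2]

Answer: M ≅ ℤ^2 ⊕ ℤ/2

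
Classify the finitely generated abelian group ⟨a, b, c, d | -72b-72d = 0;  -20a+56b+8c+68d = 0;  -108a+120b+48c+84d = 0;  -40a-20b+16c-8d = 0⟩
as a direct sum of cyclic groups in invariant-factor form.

Answer: M ≅ ℤ/4 ⊕ ℤ/12 ⊕ ℤ/24 ⊕ ℤ/72

Derivation:
rank_ℚ(R)=4; free=4−4=0
SNF(R) diag = [4, 12, 24, 72] → torsion [4, 12, 24, 72]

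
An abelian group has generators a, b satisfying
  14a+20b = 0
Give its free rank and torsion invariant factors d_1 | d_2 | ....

rank_ℚ(R)=1; free=2−1=1
SNF(R) diag = [2] → torsion [2]

Answer: M ≅ ℤ^1 ⊕ ℤ/2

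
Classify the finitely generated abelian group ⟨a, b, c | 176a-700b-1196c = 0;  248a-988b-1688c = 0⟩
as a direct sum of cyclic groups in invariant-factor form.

rank_ℚ(R)=2; free=3−2=1
SNF(R) diag = [4, 12] → torsion [4, 12]

Answer: M ≅ ℤ^1 ⊕ ℤ/4 ⊕ ℤ/12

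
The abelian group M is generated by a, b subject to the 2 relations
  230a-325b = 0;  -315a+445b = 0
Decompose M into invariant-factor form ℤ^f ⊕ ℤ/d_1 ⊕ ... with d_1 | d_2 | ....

rank_ℚ(R)=2; free=2−2=0
SNF(R) diag = [5, 5] → torsion [5, 5]

Answer: M ≅ ℤ/5 ⊕ ℤ/5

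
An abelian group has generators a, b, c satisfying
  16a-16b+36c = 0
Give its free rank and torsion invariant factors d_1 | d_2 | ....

Answer: M ≅ ℤ^2 ⊕ ℤ/4

Derivation:
rank_ℚ(R)=1; free=3−1=2
SNF(R) diag = [4] → torsion [4]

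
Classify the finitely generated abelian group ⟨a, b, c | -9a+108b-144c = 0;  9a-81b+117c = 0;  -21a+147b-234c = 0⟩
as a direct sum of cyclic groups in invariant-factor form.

rank_ℚ(R)=3; free=3−3=0
SNF(R) diag = [3, 9, 27] → torsion [3, 9, 27]

Answer: M ≅ ℤ/3 ⊕ ℤ/9 ⊕ ℤ/27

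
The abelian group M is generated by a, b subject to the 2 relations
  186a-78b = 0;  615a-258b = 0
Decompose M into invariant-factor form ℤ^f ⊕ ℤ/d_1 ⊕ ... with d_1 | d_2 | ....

Answer: M ≅ ℤ/3 ⊕ ℤ/6

Derivation:
rank_ℚ(R)=2; free=2−2=0
SNF(R) diag = [3, 6] → torsion [3, 6]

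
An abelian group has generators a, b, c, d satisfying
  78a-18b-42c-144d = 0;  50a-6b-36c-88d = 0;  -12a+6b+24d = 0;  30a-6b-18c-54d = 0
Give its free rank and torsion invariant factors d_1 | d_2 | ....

rank_ℚ(R)=4; free=4−4=0
SNF(R) diag = [2, 6, 6, 6] → torsion [2, 6, 6, 6]

Answer: M ≅ ℤ/2 ⊕ ℤ/6 ⊕ ℤ/6 ⊕ ℤ/6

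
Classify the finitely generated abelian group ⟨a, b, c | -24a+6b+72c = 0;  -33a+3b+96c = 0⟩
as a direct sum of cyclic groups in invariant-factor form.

rank_ℚ(R)=2; free=3−2=1
SNF(R) diag = [3, 6] → torsion [3, 6]

Answer: M ≅ ℤ^1 ⊕ ℤ/3 ⊕ ℤ/6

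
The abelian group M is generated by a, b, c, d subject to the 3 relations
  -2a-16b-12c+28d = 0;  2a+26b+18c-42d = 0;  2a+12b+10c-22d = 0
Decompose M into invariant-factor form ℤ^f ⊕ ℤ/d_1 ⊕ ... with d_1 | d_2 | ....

Answer: M ≅ ℤ^1 ⊕ ℤ/2 ⊕ ℤ/2 ⊕ ℤ/2

Derivation:
rank_ℚ(R)=3; free=4−3=1
SNF(R) diag = [2, 2, 2] → torsion [2, 2, 2]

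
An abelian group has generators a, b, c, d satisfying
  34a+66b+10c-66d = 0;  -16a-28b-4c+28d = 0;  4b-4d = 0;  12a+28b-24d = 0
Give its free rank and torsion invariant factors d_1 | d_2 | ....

rank_ℚ(R)=4; free=4−4=0
SNF(R) diag = [2, 4, 4, 12] → torsion [2, 4, 4, 12]

Answer: M ≅ ℤ/2 ⊕ ℤ/4 ⊕ ℤ/4 ⊕ ℤ/12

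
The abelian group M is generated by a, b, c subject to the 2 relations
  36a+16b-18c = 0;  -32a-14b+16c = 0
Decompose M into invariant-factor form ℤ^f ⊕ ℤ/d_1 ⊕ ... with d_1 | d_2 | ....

rank_ℚ(R)=2; free=3−2=1
SNF(R) diag = [2, 2] → torsion [2, 2]

Answer: M ≅ ℤ^1 ⊕ ℤ/2 ⊕ ℤ/2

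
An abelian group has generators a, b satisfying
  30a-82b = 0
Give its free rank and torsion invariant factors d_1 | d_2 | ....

rank_ℚ(R)=1; free=2−1=1
SNF(R) diag = [2] → torsion [2]

Answer: M ≅ ℤ^1 ⊕ ℤ/2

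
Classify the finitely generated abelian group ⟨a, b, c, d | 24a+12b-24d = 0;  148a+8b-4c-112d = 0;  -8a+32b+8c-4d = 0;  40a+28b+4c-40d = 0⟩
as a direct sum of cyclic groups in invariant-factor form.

rank_ℚ(R)=4; free=4−4=0
SNF(R) diag = [4, 4, 12, 12] → torsion [4, 4, 12, 12]

Answer: M ≅ ℤ/4 ⊕ ℤ/4 ⊕ ℤ/12 ⊕ ℤ/12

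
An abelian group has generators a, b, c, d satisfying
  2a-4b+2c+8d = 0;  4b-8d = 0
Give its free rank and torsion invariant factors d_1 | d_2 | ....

Answer: M ≅ ℤ^2 ⊕ ℤ/2 ⊕ ℤ/4

Derivation:
rank_ℚ(R)=2; free=4−2=2
SNF(R) diag = [2, 4] → torsion [2, 4]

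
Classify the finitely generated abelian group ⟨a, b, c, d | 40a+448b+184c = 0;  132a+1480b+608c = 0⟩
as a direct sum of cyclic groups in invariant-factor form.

rank_ℚ(R)=2; free=4−2=2
SNF(R) diag = [4, 8] → torsion [4, 8]

Answer: M ≅ ℤ^2 ⊕ ℤ/4 ⊕ ℤ/8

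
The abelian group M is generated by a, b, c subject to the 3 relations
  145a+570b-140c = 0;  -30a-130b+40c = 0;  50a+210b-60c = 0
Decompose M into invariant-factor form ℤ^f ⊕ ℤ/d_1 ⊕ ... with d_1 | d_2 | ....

Answer: M ≅ ℤ/5 ⊕ ℤ/10 ⊕ ℤ/20

Derivation:
rank_ℚ(R)=3; free=3−3=0
SNF(R) diag = [5, 10, 20] → torsion [5, 10, 20]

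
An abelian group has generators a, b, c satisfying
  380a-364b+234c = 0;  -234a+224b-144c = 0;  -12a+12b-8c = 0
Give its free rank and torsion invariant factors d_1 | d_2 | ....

rank_ℚ(R)=3; free=3−3=0
SNF(R) diag = [2, 2, 4] → torsion [2, 2, 4]

Answer: M ≅ ℤ/2 ⊕ ℤ/2 ⊕ ℤ/4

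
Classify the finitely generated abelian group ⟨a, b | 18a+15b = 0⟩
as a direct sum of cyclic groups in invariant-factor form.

rank_ℚ(R)=1; free=2−1=1
SNF(R) diag = [3] → torsion [3]

Answer: M ≅ ℤ^1 ⊕ ℤ/3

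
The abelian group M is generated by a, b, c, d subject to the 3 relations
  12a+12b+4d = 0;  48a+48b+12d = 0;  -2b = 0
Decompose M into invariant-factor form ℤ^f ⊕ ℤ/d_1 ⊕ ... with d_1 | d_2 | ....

Answer: M ≅ ℤ^1 ⊕ ℤ/2 ⊕ ℤ/4 ⊕ ℤ/12

Derivation:
rank_ℚ(R)=3; free=4−3=1
SNF(R) diag = [2, 4, 12] → torsion [2, 4, 12]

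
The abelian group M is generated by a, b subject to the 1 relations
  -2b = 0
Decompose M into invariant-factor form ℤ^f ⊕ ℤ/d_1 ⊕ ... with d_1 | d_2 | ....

rank_ℚ(R)=1; free=2−1=1
SNF(R) diag = [2] → torsion [2]

Answer: M ≅ ℤ^1 ⊕ ℤ/2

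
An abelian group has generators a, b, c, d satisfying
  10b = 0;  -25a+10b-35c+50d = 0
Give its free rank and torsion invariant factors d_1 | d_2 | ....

rank_ℚ(R)=2; free=4−2=2
SNF(R) diag = [5, 10] → torsion [5, 10]

Answer: M ≅ ℤ^2 ⊕ ℤ/5 ⊕ ℤ/10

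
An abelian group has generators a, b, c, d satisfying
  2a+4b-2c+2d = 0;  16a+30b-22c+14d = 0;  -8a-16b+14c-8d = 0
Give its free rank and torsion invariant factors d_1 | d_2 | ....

rank_ℚ(R)=3; free=4−3=1
SNF(R) diag = [2, 2, 6] → torsion [2, 2, 6]

Answer: M ≅ ℤ^1 ⊕ ℤ/2 ⊕ ℤ/2 ⊕ ℤ/6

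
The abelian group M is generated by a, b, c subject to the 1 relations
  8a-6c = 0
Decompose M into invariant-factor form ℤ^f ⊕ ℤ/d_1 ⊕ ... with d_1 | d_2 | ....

rank_ℚ(R)=1; free=3−1=2
SNF(R) diag = [2] → torsion [2]

Answer: M ≅ ℤ^2 ⊕ ℤ/2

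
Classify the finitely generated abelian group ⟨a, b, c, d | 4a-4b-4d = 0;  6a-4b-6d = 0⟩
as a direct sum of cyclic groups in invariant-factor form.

Answer: M ≅ ℤ^2 ⊕ ℤ/2 ⊕ ℤ/4

Derivation:
rank_ℚ(R)=2; free=4−2=2
SNF(R) diag = [2, 4] → torsion [2, 4]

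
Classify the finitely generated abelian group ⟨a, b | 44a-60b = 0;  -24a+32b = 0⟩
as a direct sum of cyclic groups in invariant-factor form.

Answer: M ≅ ℤ/4 ⊕ ℤ/8

Derivation:
rank_ℚ(R)=2; free=2−2=0
SNF(R) diag = [4, 8] → torsion [4, 8]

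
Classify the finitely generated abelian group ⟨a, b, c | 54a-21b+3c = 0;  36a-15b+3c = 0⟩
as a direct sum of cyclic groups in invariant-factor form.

Answer: M ≅ ℤ^1 ⊕ ℤ/3 ⊕ ℤ/6

Derivation:
rank_ℚ(R)=2; free=3−2=1
SNF(R) diag = [3, 6] → torsion [3, 6]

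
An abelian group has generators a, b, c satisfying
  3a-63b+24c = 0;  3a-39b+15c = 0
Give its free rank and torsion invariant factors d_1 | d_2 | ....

Answer: M ≅ ℤ^1 ⊕ ℤ/3 ⊕ ℤ/3

Derivation:
rank_ℚ(R)=2; free=3−2=1
SNF(R) diag = [3, 3] → torsion [3, 3]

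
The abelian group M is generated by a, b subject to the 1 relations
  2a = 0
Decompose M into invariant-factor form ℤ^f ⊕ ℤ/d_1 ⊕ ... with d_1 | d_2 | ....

rank_ℚ(R)=1; free=2−1=1
SNF(R) diag = [2] → torsion [2]

Answer: M ≅ ℤ^1 ⊕ ℤ/2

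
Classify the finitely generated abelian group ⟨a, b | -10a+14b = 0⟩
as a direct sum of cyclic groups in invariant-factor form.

rank_ℚ(R)=1; free=2−1=1
SNF(R) diag = [2] → torsion [2]

Answer: M ≅ ℤ^1 ⊕ ℤ/2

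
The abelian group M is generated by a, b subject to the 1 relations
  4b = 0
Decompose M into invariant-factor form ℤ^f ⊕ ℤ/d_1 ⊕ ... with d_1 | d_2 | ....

rank_ℚ(R)=1; free=2−1=1
SNF(R) diag = [4] → torsion [4]

Answer: M ≅ ℤ^1 ⊕ ℤ/4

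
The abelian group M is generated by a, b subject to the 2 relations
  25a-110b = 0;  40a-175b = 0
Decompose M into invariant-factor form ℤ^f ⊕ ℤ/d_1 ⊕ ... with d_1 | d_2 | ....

Answer: M ≅ ℤ/5 ⊕ ℤ/5

Derivation:
rank_ℚ(R)=2; free=2−2=0
SNF(R) diag = [5, 5] → torsion [5, 5]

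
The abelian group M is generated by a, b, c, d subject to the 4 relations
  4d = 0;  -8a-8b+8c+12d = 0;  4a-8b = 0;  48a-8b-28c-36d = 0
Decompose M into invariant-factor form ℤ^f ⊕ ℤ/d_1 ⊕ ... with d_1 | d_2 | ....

rank_ℚ(R)=4; free=4−4=0
SNF(R) diag = [4, 4, 4, 8] → torsion [4, 4, 4, 8]

Answer: M ≅ ℤ/4 ⊕ ℤ/4 ⊕ ℤ/4 ⊕ ℤ/8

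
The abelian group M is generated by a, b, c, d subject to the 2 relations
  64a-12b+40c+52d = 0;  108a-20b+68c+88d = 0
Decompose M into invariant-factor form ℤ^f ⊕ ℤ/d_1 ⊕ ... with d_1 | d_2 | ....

Answer: M ≅ ℤ^2 ⊕ ℤ/4 ⊕ ℤ/4

Derivation:
rank_ℚ(R)=2; free=4−2=2
SNF(R) diag = [4, 4] → torsion [4, 4]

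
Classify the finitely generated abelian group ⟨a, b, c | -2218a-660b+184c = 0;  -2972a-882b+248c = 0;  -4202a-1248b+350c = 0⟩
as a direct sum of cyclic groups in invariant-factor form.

Answer: M ≅ ℤ/2 ⊕ ℤ/6 ⊕ ℤ/18

Derivation:
rank_ℚ(R)=3; free=3−3=0
SNF(R) diag = [2, 6, 18] → torsion [2, 6, 18]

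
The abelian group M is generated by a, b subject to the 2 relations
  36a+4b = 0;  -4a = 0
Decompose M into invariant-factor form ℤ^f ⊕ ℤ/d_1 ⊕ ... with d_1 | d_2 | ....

rank_ℚ(R)=2; free=2−2=0
SNF(R) diag = [4, 4] → torsion [4, 4]

Answer: M ≅ ℤ/4 ⊕ ℤ/4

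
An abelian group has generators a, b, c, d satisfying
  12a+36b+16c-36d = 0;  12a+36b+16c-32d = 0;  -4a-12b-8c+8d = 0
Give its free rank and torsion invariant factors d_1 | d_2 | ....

Answer: M ≅ ℤ^1 ⊕ ℤ/4 ⊕ ℤ/4 ⊕ ℤ/8

Derivation:
rank_ℚ(R)=3; free=4−3=1
SNF(R) diag = [4, 4, 8] → torsion [4, 4, 8]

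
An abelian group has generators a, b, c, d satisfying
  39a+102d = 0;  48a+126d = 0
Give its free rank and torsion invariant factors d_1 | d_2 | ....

rank_ℚ(R)=2; free=4−2=2
SNF(R) diag = [3, 6] → torsion [3, 6]

Answer: M ≅ ℤ^2 ⊕ ℤ/3 ⊕ ℤ/6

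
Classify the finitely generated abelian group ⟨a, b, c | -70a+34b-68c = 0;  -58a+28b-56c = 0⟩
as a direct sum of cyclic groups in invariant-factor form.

Answer: M ≅ ℤ^1 ⊕ ℤ/2 ⊕ ℤ/6

Derivation:
rank_ℚ(R)=2; free=3−2=1
SNF(R) diag = [2, 6] → torsion [2, 6]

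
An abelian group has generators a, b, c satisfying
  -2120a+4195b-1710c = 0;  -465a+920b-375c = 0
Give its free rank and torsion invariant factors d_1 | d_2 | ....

Answer: M ≅ ℤ^1 ⊕ ℤ/5 ⊕ ℤ/5

Derivation:
rank_ℚ(R)=2; free=3−2=1
SNF(R) diag = [5, 5] → torsion [5, 5]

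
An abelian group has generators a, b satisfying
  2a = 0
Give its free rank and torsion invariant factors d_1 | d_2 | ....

Answer: M ≅ ℤ^1 ⊕ ℤ/2

Derivation:
rank_ℚ(R)=1; free=2−1=1
SNF(R) diag = [2] → torsion [2]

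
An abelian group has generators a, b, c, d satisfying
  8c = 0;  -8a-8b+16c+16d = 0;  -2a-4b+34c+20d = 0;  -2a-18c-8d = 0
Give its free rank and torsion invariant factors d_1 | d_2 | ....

Answer: M ≅ ℤ/2 ⊕ ℤ/4 ⊕ ℤ/8 ⊕ ℤ/8

Derivation:
rank_ℚ(R)=4; free=4−4=0
SNF(R) diag = [2, 4, 8, 8] → torsion [2, 4, 8, 8]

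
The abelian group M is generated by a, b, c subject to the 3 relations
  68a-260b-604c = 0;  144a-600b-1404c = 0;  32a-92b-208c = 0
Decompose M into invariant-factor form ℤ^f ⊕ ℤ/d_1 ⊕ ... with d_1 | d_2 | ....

Answer: M ≅ ℤ/4 ⊕ ℤ/12 ⊕ ℤ/36

Derivation:
rank_ℚ(R)=3; free=3−3=0
SNF(R) diag = [4, 12, 36] → torsion [4, 12, 36]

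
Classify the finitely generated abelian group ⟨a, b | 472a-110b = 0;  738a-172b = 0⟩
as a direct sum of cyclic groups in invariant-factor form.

Answer: M ≅ ℤ/2 ⊕ ℤ/2

Derivation:
rank_ℚ(R)=2; free=2−2=0
SNF(R) diag = [2, 2] → torsion [2, 2]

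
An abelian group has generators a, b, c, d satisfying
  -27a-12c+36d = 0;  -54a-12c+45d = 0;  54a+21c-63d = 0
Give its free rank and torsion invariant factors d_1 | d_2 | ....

Answer: M ≅ ℤ^1 ⊕ ℤ/3 ⊕ ℤ/9 ⊕ ℤ/27

Derivation:
rank_ℚ(R)=3; free=4−3=1
SNF(R) diag = [3, 9, 27] → torsion [3, 9, 27]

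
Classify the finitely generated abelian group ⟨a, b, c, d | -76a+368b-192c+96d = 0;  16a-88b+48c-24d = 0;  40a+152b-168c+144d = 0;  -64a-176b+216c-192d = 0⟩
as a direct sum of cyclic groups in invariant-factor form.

rank_ℚ(R)=4; free=4−4=0
SNF(R) diag = [4, 8, 24, 24] → torsion [4, 8, 24, 24]

Answer: M ≅ ℤ/4 ⊕ ℤ/8 ⊕ ℤ/24 ⊕ ℤ/24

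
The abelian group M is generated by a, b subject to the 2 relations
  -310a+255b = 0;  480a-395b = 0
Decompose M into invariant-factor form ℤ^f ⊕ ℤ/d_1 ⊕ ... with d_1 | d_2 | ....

rank_ℚ(R)=2; free=2−2=0
SNF(R) diag = [5, 10] → torsion [5, 10]

Answer: M ≅ ℤ/5 ⊕ ℤ/10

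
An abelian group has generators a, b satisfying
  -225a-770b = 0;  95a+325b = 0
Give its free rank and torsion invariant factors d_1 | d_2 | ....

Answer: M ≅ ℤ/5 ⊕ ℤ/5

Derivation:
rank_ℚ(R)=2; free=2−2=0
SNF(R) diag = [5, 5] → torsion [5, 5]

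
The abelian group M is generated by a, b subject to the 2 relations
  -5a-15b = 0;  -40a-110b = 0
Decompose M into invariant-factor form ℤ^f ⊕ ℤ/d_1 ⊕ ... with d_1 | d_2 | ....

Answer: M ≅ ℤ/5 ⊕ ℤ/10

Derivation:
rank_ℚ(R)=2; free=2−2=0
SNF(R) diag = [5, 10] → torsion [5, 10]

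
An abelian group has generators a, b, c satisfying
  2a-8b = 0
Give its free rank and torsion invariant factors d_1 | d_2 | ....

rank_ℚ(R)=1; free=3−1=2
SNF(R) diag = [2] → torsion [2]

Answer: M ≅ ℤ^2 ⊕ ℤ/2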